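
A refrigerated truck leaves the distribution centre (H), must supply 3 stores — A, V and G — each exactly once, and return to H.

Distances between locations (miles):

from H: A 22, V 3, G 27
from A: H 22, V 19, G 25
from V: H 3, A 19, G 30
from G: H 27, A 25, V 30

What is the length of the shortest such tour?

74 miles — the shortest possible round trip.

With 3 stops there are 3!/2 = 3 distinct round trips (a route and its reverse cost the same).
H-A-V-G-H: 22+19+30+27 = 98
H-A-G-V-H: 22+25+30+3 = 80
H-V-A-G-H: 3+19+25+27 = 74
The minimum is 74.
One optimal route: H → V → A → G → H (or its reverse).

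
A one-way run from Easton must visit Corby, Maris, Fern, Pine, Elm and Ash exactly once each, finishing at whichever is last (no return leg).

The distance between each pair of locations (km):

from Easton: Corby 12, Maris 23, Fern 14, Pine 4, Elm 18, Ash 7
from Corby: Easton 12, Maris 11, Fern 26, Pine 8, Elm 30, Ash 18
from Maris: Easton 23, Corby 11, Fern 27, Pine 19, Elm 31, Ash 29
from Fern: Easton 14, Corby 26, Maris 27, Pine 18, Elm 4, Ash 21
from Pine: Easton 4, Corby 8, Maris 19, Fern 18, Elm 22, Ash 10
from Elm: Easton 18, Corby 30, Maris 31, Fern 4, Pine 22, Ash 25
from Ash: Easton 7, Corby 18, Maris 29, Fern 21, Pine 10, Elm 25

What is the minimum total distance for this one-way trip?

67 km — the minimum one-way total.

There are 6! = 720 possible orderings.
Easton - Corby - Maris - Fern - Pine - Elm - Ash: 12+11+27+18+22+25 = 115
Easton - Corby - Maris - Fern - Pine - Ash - Elm: 12+11+27+18+10+25 = 103
Easton - Corby - Maris - Fern - Elm - Pine - Ash: 12+11+27+4+22+10 = 86
Easton - Corby - Maris - Fern - Elm - Ash - Pine: 12+11+27+4+25+10 = 89
Easton - Corby - Maris - Fern - Ash - Pine - Elm: 12+11+27+21+10+22 = 103
Easton - Corby - Maris - Fern - Ash - Elm - Pine: 12+11+27+21+25+22 = 118
Easton - Corby - Maris - Pine - Fern - Elm - Ash: 12+11+19+18+4+25 = 89
Easton - Corby - Maris - Pine - Fern - Ash - Elm: 12+11+19+18+21+25 = 106
… (712 more)
Easton - Ash - Pine - Corby - Maris - Fern - Elm: 7+10+8+11+27+4 = 67  ← best
The minimum is 67.
One shortest path: Easton → Ash → Pine → Corby → Maris → Fern → Elm.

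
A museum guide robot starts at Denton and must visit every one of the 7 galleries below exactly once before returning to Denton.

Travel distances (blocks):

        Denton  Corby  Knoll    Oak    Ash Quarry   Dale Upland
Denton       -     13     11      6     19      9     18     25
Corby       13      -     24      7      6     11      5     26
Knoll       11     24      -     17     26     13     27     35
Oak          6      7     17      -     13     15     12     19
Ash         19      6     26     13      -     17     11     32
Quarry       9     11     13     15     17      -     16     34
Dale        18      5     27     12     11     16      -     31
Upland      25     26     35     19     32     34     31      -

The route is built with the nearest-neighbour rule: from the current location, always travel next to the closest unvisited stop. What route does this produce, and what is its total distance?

Total distance 119 blocks via the nearest-neighbour route Denton → Oak → Corby → Dale → Ash → Quarry → Knoll → Upland → Denton.

From Denton: distances to unvisited — Oak=6, Quarry=9, Knoll=11, Corby=13, Dale=18, Ash=19, Upland=25. Nearest is Oak (6).
From Oak: distances to unvisited — Corby=7, Dale=12, Ash=13, Quarry=15, Knoll=17, Upland=19. Nearest is Corby (7).
From Corby: distances to unvisited — Dale=5, Ash=6, Quarry=11, Knoll=24, Upland=26. Nearest is Dale (5).
From Dale: distances to unvisited — Ash=11, Quarry=16, Knoll=27, Upland=31. Nearest is Ash (11).
From Ash: distances to unvisited — Quarry=17, Knoll=26, Upland=32. Nearest is Quarry (17).
From Quarry: distances to unvisited — Knoll=13, Upland=34. Nearest is Knoll (13).
From Knoll: distances to unvisited — Upland=35. Nearest is Upland (35).
Return Upland→Denton: 25.
Total = 6 + 7 + 5 + 11 + 17 + 13 + 35 + 25 = 119.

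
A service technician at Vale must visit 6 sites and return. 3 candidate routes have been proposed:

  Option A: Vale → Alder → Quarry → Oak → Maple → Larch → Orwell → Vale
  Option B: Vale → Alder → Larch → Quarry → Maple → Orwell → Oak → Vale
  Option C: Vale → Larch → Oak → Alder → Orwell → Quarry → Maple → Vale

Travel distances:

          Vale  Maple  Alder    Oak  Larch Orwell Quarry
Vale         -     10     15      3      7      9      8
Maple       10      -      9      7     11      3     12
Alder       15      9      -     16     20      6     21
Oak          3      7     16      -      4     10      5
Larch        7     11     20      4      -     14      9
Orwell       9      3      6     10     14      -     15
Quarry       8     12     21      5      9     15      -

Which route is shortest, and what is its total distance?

Shortest is Option C, total 70.

Option A: 15 + 21 + 5 + 7 + 11 + 14 + 9 = 82
Option B: 15 + 20 + 9 + 12 + 3 + 10 + 3 = 72
Option C: 7 + 4 + 16 + 6 + 15 + 12 + 10 = 70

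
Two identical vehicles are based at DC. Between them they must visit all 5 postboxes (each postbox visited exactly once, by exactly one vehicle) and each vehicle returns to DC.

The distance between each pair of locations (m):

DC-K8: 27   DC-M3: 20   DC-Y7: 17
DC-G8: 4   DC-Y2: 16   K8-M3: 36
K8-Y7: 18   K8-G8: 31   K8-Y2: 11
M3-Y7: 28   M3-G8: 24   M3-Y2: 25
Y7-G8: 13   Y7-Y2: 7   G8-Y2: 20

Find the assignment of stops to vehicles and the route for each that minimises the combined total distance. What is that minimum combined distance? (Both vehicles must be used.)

Minimum combined distance: 99 m.

Try each way of splitting the stops between the two vehicles (each non-empty) and, for each split, find the best tour for each vehicle:
  {K8} + {M3, Y7, G8, Y2}: 54 + 69 = 123
  {M3} + {K8, Y7, G8, Y2}: 40 + 62 = 102
  {K8, M3} + {Y7, G8, Y2}: 83 + 40 = 123
  {Y7} + {K8, M3, G8, Y2}: 34 + 91 = 125
  {K8, Y7} + {M3, G8, Y2}: 62 + 69 = 131
  {M3, Y7} + {K8, G8, Y2}: 65 + 62 = 127
  … (15 splits in total)
  {G8} + {K8, M3, Y7, Y2}: 8 + 91 = 99  ← best
Best: vehicle 1 DC → G8 → DC = 8; vehicle 2 DC → M3 → K8 → Y2 → Y7 → DC = 91; combined 99.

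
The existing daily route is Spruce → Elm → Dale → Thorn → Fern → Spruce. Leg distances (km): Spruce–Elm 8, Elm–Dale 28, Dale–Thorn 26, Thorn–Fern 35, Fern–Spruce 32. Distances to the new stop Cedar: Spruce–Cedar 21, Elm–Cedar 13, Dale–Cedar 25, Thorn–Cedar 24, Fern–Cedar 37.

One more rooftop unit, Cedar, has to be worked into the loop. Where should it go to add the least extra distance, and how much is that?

Insertion cost between consecutive stops i–j is d(i,Cedar) + d(Cedar,j) − d(i,j):
  between Spruce and Elm: 21 + 13 − 8 = 26
  between Elm and Dale: 13 + 25 − 28 = 10
  between Dale and Thorn: 25 + 24 − 26 = 23
  between Thorn and Fern: 24 + 37 − 35 = 26
  between Fern and Spruce: 37 + 21 − 32 = 26
Cheapest insertion is between Elm and Dale, adding 10.
New total = 129 + 10 = 139.

Minimum extra distance: 10 km, inserting Cedar between Elm and Dale.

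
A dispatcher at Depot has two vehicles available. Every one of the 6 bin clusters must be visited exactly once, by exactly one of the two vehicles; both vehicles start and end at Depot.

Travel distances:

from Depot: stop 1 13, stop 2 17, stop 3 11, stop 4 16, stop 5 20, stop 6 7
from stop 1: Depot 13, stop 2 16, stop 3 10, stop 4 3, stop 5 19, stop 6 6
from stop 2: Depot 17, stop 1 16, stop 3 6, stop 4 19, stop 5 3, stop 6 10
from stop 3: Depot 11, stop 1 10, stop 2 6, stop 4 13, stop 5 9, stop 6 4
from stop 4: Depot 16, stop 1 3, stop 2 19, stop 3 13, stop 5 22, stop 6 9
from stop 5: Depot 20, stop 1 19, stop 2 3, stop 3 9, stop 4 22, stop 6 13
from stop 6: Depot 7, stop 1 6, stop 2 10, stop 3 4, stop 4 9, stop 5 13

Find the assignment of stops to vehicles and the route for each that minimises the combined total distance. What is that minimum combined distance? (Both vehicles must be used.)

72 — the smallest possible combined total.

Check every non-empty split of the stops between the two vehicles; for each half take its own optimal tour:
  {stop 1} + {stop 2, stop 3, stop 4, stop 5, stop 6}: 26 + 58 = 84
  {stop 2} + {stop 1, stop 3, stop 4, stop 5, stop 6}: 34 + 58 = 92
  {stop 1, stop 2} + {stop 3, stop 4, stop 5, stop 6}: 46 + 58 = 104
  {stop 3} + {stop 1, stop 2, stop 4, stop 5, stop 6}: 22 + 58 = 80
  {stop 1, stop 3} + {stop 2, stop 4, stop 5, stop 6}: 34 + 58 = 92
  {stop 2, stop 3} + {stop 1, stop 4, stop 5, stop 6}: 34 + 58 = 92
  … (31 splits in total)
  {stop 1, stop 4} + {stop 2, stop 3, stop 5, stop 6}: 32 + 40 = 72  ← best
Best: vehicle 1 Depot → stop 1 → stop 4 → Depot = 32; vehicle 2 Depot → stop 2 → stop 5 → stop 3 → stop 6 → Depot = 40; combined 72.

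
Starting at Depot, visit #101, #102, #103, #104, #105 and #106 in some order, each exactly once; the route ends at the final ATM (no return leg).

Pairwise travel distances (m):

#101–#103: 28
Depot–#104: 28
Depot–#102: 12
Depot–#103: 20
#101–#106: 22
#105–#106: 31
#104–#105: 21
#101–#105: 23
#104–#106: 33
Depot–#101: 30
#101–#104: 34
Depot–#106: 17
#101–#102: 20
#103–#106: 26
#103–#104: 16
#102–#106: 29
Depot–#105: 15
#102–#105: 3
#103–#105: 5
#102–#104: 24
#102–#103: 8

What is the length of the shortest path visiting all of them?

There are 6! = 720 possible orderings.
Depot → #101 → #102 → #103 → #104 → #105 → #106: 30+20+8+16+21+31 = 126
Depot → #101 → #102 → #103 → #104 → #106 → #105: 30+20+8+16+33+31 = 138
Depot → #101 → #102 → #103 → #105 → #104 → #106: 30+20+8+5+21+33 = 117
Depot → #101 → #102 → #103 → #105 → #106 → #104: 30+20+8+5+31+33 = 127
Depot → #101 → #102 → #103 → #106 → #104 → #105: 30+20+8+26+33+21 = 138
Depot → #101 → #102 → #103 → #106 → #105 → #104: 30+20+8+26+31+21 = 136
Depot → #101 → #102 → #104 → #103 → #105 → #106: 30+20+24+16+5+31 = 126
Depot → #101 → #102 → #104 → #103 → #106 → #105: 30+20+24+16+26+31 = 147
… (712 more)
Depot → #106 → #101 → #102 → #105 → #103 → #104: 17+22+20+3+5+16 = 83  ← best
The minimum is 83.
One shortest path: Depot → #106 → #101 → #102 → #105 → #103 → #104.

Shortest open route: 83 m.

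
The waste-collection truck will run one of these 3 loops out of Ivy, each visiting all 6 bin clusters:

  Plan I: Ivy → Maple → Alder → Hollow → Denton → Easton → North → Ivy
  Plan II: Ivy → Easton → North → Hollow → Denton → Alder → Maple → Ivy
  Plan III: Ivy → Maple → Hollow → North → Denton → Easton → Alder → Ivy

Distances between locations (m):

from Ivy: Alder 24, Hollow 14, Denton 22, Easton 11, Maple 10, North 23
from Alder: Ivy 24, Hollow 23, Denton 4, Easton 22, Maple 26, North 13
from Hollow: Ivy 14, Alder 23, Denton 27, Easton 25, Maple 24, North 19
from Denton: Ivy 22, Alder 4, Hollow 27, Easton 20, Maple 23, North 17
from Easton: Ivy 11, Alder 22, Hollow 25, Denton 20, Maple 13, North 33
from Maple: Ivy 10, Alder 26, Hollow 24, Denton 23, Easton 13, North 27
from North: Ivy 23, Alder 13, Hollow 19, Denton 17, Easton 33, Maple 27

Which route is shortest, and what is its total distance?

130 m — Plan II is the shortest.

Plan I: 10 + 26 + 23 + 27 + 20 + 33 + 23 = 162
Plan II: 11 + 33 + 19 + 27 + 4 + 26 + 10 = 130
Plan III: 10 + 24 + 19 + 17 + 20 + 22 + 24 = 136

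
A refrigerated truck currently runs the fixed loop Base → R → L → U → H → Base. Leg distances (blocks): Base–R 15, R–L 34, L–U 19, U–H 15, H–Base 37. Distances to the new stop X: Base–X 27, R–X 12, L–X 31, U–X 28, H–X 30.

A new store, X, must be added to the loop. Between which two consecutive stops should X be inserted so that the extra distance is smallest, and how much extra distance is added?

Insertion cost between consecutive stops i–j is d(i,X) + d(X,j) − d(i,j):
  between Base and R: 27 + 12 − 15 = 24
  between R and L: 12 + 31 − 34 = 9
  between L and U: 31 + 28 − 19 = 40
  between U and H: 28 + 30 − 15 = 43
  between H and Base: 30 + 27 − 37 = 20
Cheapest insertion is between R and L, adding 9.
New total = 120 + 9 = 129.

+9 blocks — insert X between R and L.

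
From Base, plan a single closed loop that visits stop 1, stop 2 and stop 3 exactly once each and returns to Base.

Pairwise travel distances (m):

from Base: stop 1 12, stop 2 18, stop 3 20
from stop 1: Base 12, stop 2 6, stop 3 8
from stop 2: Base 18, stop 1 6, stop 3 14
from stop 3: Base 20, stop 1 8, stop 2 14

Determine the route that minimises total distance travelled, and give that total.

52 m — the shortest possible round trip.

There are 3 distinct closed tours to check (reversals are equivalent).
Base - stop 1 - stop 2 - stop 3 - Base: 12+6+14+20 = 52
Base - stop 1 - stop 3 - stop 2 - Base: 12+8+14+18 = 52
Base - stop 2 - stop 1 - stop 3 - Base: 18+6+8+20 = 52
The minimum is 52.
One optimal route: Base → stop 1 → stop 2 → stop 3 → Base (or its reverse).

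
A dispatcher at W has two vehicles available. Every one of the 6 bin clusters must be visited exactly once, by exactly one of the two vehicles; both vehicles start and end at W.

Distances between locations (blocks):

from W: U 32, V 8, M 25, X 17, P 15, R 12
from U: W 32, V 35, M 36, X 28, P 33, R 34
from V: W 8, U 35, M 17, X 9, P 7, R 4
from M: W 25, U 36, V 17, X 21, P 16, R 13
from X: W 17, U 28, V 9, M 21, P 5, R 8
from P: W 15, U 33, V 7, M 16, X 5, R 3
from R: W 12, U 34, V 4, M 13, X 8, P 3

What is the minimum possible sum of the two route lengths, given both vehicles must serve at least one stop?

Try each way of splitting the stops between the two vehicles (each non-empty) and, for each split, find the best tour for each vehicle:
  {U} + {V, M, X, P, R}: 64 + 63 = 127
  {V} + {U, M, X, P, R}: 16 + 106 = 122
  {U, V} + {M, X, P, R}: 75 + 63 = 138
  {M} + {U, V, X, P, R}: 50 + 80 = 130
  {U, M} + {V, X, P, R}: 93 + 37 = 130
  {V, M} + {U, X, P, R}: 50 + 80 = 130
  … (31 splits in total)
Best: vehicle 1 W → V → W = 16; vehicle 2 W → U → M → R → P → X → W = 106; combined 122.

122 blocks — the smallest possible combined total.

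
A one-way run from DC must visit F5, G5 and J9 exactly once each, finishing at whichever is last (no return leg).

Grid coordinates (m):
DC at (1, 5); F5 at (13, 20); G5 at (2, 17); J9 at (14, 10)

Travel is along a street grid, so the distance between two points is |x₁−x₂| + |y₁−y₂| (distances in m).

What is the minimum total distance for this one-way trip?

38 m — the minimum one-way total.

There are 3! = 6 possible orderings.
DC - F5 - G5 - J9: 27+14+19 = 60
DC - F5 - J9 - G5: 27+11+19 = 57
DC - G5 - F5 - J9: 13+14+11 = 38
DC - G5 - J9 - F5: 13+19+11 = 43
DC - J9 - F5 - G5: 18+11+14 = 43
DC - J9 - G5 - F5: 18+19+14 = 51
The minimum is 38.
One shortest path: DC → G5 → F5 → J9.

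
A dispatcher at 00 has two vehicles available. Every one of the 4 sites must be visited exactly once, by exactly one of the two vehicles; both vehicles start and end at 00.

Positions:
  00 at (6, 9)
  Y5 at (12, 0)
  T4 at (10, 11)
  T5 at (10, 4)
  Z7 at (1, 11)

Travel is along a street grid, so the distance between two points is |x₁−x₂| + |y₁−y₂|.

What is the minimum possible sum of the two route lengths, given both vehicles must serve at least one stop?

Minimum combined distance: 48.

Check every non-empty split of the stops between the two vehicles; for each half take its own optimal tour:
  {Y5} + {T4, T5, Z7}: 30 + 32 = 62
  {T4} + {Y5, T5, Z7}: 12 + 44 = 56
  {Y5, T4} + {T5, Z7}: 34 + 32 = 66
  {T5} + {Y5, T4, Z7}: 18 + 44 = 62
  {Y5, T5} + {T4, Z7}: 30 + 22 = 52
  {T4, T5} + {Y5, Z7}: 22 + 44 = 66
  … (7 splits in total)
  {Y5, T4, T5} + {Z7}: 34 + 14 = 48  ← best
Best: vehicle 1 00 → Y5 → T5 → T4 → 00 = 34; vehicle 2 00 → Z7 → 00 = 14; combined 48.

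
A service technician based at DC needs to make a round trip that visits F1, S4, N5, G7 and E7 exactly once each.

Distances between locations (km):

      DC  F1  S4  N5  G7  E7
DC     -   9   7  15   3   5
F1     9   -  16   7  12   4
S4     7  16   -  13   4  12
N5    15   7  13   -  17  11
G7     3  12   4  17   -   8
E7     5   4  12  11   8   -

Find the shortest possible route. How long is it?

With 5 stops there are 5!/2 = 60 distinct round trips (a route and its reverse cost the same).
DC-F1-S4-N5-G7-E7-DC: 9+16+13+17+8+5 = 68
DC-F1-S4-N5-E7-G7-DC: 9+16+13+11+8+3 = 60
DC-F1-S4-G7-N5-E7-DC: 9+16+4+17+11+5 = 62
DC-F1-S4-G7-E7-N5-DC: 9+16+4+8+11+15 = 63
DC-F1-S4-E7-N5-G7-DC: 9+16+12+11+17+3 = 68
DC-F1-S4-E7-G7-N5-DC: 9+16+12+8+17+15 = 77
DC-F1-N5-S4-G7-E7-DC: 9+7+13+4+8+5 = 46
DC-F1-N5-S4-E7-G7-DC: 9+7+13+12+8+3 = 52
DC-F1-N5-G7-S4-E7-DC: 9+7+17+4+12+5 = 54
DC-F1-N5-G7-E7-S4-DC: 9+7+17+8+12+7 = 60
DC-F1-N5-E7-S4-G7-DC: 9+7+11+12+4+3 = 46
DC-F1-N5-E7-G7-S4-DC: 9+7+11+8+4+7 = 46
DC-F1-G7-S4-N5-E7-DC: 9+12+4+13+11+5 = 54
DC-F1-G7-S4-E7-N5-DC: 9+12+4+12+11+15 = 63
… (46 more)
DC-G7-S4-N5-F1-E7-DC: 3+4+13+7+4+5 = 36  ← best
The minimum is 36.
One optimal route: DC → G7 → S4 → N5 → F1 → E7 → DC (or its reverse).

36 km — the shortest possible round trip.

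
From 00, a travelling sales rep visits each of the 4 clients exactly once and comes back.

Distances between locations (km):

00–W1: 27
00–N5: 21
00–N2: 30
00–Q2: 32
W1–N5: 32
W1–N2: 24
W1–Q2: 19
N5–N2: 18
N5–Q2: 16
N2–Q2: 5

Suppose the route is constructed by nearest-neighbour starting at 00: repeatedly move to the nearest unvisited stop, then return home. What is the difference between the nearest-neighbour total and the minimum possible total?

Excess over optimum: 3 km.

From 00: N5=21, W1=27, N2=30, Q2=32 → choose N5 (21).
From N5: Q2=16, N2=18, W1=32 → choose Q2 (16).
From Q2: N2=5, W1=19 → choose N2 (5).
From N2: W1=24 → choose W1 (24).
NN route 00 → N5 → Q2 → N2 → W1 → 00 costs 93.
Optimal: 00 → W1 → Q2 → N2 → N5 → 00 costs 90 (by enumerating all 12 distinct tours).
Excess = 93 − 90 = 3.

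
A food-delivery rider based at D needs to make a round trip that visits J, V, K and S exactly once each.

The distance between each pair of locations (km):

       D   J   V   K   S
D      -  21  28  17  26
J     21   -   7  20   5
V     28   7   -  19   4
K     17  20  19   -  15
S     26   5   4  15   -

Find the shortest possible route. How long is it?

There are 12 distinct closed tours to check (reversals are equivalent).
D→J→V→K→S→D: 21+7+19+15+26 = 88
D→J→V→S→K→D: 21+7+4+15+17 = 64
D→J→K→V→S→D: 21+20+19+4+26 = 90
D→J→K→S→V→D: 21+20+15+4+28 = 88
D→J→S→V→K→D: 21+5+4+19+17 = 66
D→J→S→K→V→D: 21+5+15+19+28 = 88
D→V→J→K→S→D: 28+7+20+15+26 = 96
D→V→J→S→K→D: 28+7+5+15+17 = 72
D→V→K→J→S→D: 28+19+20+5+26 = 98
D→V→S→J→K→D: 28+4+5+20+17 = 74
D→K→J→V→S→D: 17+20+7+4+26 = 74
D→K→V→J→S→D: 17+19+7+5+26 = 74
The minimum is 64.
One optimal route: D → J → V → S → K → D (or its reverse).

Minimum total distance: 64 km.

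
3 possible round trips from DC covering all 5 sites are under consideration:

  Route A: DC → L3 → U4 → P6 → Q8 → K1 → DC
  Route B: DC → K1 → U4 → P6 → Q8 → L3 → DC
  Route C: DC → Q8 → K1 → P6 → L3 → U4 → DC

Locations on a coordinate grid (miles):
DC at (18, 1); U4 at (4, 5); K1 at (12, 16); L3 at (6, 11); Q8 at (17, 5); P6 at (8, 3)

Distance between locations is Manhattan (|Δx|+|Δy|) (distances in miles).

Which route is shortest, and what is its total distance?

Route A: 22 + 8 + 6 + 11 + 16 + 21 = 84
Route B: 21 + 19 + 6 + 11 + 17 + 22 = 96
Route C: 5 + 16 + 17 + 10 + 8 + 18 = 74

Shortest is Route C, total 74 miles.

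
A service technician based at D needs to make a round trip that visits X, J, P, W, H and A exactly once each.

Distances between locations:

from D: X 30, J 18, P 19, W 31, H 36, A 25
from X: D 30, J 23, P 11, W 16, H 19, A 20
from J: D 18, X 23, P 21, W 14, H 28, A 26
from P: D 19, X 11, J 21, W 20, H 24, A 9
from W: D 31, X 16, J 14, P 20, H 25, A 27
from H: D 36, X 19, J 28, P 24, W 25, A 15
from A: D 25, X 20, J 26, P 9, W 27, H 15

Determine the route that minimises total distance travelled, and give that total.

D→X→J→P→W→H→A→D: 30+23+21+20+25+15+25 = 159
D→X→J→P→W→A→H→D: 30+23+21+20+27+15+36 = 172
D→X→J→P→H→W→A→D: 30+23+21+24+25+27+25 = 175
D→X→J→P→H→A→W→D: 30+23+21+24+15+27+31 = 171
D→X→J→P→A→W→H→D: 30+23+21+9+27+25+36 = 171
D→X→J→P→A→H→W→D: 30+23+21+9+15+25+31 = 154
D→X→J→W→P→H→A→D: 30+23+14+20+24+15+25 = 151
D→X→J→W→P→A→H→D: 30+23+14+20+9+15+36 = 147
… (352 more)
D→J→W→X→H→A→P→D: 18+14+16+19+15+9+19 = 110  ← best
The minimum is 110.
One optimal route: D → J → W → X → H → A → P → D (or its reverse).

Minimum total distance: 110.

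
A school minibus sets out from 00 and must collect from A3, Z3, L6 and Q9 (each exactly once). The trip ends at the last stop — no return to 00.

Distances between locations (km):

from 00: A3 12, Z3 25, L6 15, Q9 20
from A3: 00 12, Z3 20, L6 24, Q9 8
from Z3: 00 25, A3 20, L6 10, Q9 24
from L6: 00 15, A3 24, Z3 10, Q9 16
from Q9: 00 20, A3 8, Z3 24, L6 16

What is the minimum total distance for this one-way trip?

Minimum one-way distance = 46 km.

There are 4! = 24 possible orderings.
00 - A3 - Z3 - L6 - Q9: 12+20+10+16 = 58
00 - A3 - Z3 - Q9 - L6: 12+20+24+16 = 72
00 - A3 - L6 - Z3 - Q9: 12+24+10+24 = 70
00 - A3 - L6 - Q9 - Z3: 12+24+16+24 = 76
00 - A3 - Q9 - Z3 - L6: 12+8+24+10 = 54
00 - A3 - Q9 - L6 - Z3: 12+8+16+10 = 46
00 - Z3 - A3 - L6 - Q9: 25+20+24+16 = 85
00 - Z3 - A3 - Q9 - L6: 25+20+8+16 = 69
00 - Z3 - L6 - A3 - Q9: 25+10+24+8 = 67
00 - Z3 - L6 - Q9 - A3: 25+10+16+8 = 59
00 - Z3 - Q9 - A3 - L6: 25+24+8+24 = 81
00 - Z3 - Q9 - L6 - A3: 25+24+16+24 = 89
00 - L6 - A3 - Z3 - Q9: 15+24+20+24 = 83
00 - L6 - A3 - Q9 - Z3: 15+24+8+24 = 71
… (10 more)
The minimum is 46.
One shortest path: 00 → A3 → Q9 → L6 → Z3.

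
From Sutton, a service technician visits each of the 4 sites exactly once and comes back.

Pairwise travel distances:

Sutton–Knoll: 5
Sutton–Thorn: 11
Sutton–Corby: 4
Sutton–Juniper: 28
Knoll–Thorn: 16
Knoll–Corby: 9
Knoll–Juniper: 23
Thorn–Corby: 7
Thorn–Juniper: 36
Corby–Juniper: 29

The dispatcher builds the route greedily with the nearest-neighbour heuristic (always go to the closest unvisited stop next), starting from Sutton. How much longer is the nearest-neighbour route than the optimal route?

3 longer than the optimal tour.

Sutton: Corby=4, Knoll=5, Thorn=11, Juniper=28 ⇒ Corby
Corby: Thorn=7, Knoll=9, Juniper=29 ⇒ Thorn
Thorn: Knoll=16, Juniper=36 ⇒ Knoll
Knoll: Juniper=23 ⇒ Juniper
NN route Sutton → Corby → Thorn → Knoll → Juniper → Sutton costs 78.
Optimal: Sutton → Knoll → Juniper → Thorn → Corby → Sutton costs 75 (by enumerating all 12 distinct tours).
Excess = 78 − 75 = 3.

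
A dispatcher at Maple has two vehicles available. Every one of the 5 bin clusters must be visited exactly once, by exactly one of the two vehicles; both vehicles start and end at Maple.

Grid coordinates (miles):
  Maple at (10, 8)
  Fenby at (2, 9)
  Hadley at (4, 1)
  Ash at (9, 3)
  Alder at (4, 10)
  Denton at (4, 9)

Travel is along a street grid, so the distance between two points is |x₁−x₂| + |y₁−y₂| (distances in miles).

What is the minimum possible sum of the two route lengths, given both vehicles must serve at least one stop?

Minimum combined distance: 46 miles.

Check every non-empty split of the stops between the two vehicles; for each half take its own optimal tour:
  {Fenby} + {Hadley, Ash, Alder, Denton}: 18 + 30 = 48
  {Hadley} + {Fenby, Ash, Alder, Denton}: 26 + 30 = 56
  {Fenby, Hadley} + {Ash, Alder, Denton}: 32 + 26 = 58
  {Ash} + {Fenby, Hadley, Alder, Denton}: 12 + 34 = 46
  {Fenby, Ash} + {Hadley, Alder, Denton}: 28 + 30 = 58
  {Hadley, Ash} + {Fenby, Alder, Denton}: 26 + 20 = 46
  … (15 splits in total)
Best: vehicle 1 Maple → Ash → Maple = 12; vehicle 2 Maple → Fenby → Alder → Denton → Hadley → Maple = 34; combined 46.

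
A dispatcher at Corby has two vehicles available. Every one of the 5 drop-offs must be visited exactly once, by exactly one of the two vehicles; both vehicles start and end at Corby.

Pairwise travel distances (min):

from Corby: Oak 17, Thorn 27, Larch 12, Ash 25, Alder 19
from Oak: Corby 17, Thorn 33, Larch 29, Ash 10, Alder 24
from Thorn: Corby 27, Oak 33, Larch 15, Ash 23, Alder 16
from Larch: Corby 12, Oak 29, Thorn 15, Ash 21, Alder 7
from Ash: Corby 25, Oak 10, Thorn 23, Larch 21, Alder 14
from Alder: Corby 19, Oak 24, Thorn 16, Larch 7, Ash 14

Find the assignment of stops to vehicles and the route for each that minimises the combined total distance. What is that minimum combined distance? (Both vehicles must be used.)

Check every non-empty split of the stops between the two vehicles; for each half take its own optimal tour:
  {Oak} + {Thorn, Larch, Ash, Alder}: 34 + 82 = 116
  {Thorn} + {Oak, Larch, Ash, Alder}: 54 + 60 = 114
  {Oak, Thorn} + {Larch, Ash, Alder}: 77 + 58 = 135
  {Larch} + {Oak, Thorn, Ash, Alder}: 24 + 84 = 108
  {Oak, Larch} + {Thorn, Ash, Alder}: 58 + 82 = 140
  {Thorn, Larch} + {Oak, Ash, Alder}: 54 + 60 = 114
  … (15 splits in total)
Best: vehicle 1 Corby → Larch → Corby = 24; vehicle 2 Corby → Oak → Ash → Alder → Thorn → Corby = 84; combined 108.

108 min — the smallest possible combined total.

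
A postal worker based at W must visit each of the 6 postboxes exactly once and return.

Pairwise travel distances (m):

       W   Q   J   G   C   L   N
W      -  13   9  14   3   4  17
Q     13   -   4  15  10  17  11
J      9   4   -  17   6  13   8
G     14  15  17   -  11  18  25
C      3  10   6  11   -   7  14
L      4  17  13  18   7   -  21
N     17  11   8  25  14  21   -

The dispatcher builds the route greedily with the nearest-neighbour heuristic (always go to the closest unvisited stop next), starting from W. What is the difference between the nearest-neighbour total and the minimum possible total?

Excess over optimum: 12 m.

W: C=3, L=4, J=9, Q=13, G=14, N=17 ⇒ C
C: J=6, L=7, Q=10, G=11, N=14 ⇒ J
J: Q=4, N=8, L=13, G=17 ⇒ Q
Q: N=11, G=15, L=17 ⇒ N
N: L=21, G=25 ⇒ L
L: G=18 ⇒ G
NN route W → C → J → Q → N → L → G → W costs 77.
Optimal: W → J → N → Q → G → C → L → W costs 65 (by enumerating all 360 distinct tours).
Excess = 77 − 65 = 12.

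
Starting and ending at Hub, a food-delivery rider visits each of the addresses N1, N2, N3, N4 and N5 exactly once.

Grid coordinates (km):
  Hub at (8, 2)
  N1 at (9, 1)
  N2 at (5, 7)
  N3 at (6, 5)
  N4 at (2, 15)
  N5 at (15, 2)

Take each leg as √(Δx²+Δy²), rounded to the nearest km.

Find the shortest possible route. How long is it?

Shortest round trip = 40 km.

Hub-N1-N2-N3-N4-N5-Hub: 1+7+2+11+18+7 = 46
Hub-N1-N2-N3-N5-N4-Hub: 1+7+2+9+18+14 = 51
Hub-N1-N2-N4-N3-N5-Hub: 1+7+9+11+9+7 = 44
Hub-N1-N2-N4-N5-N3-Hub: 1+7+9+18+9+4 = 48
Hub-N1-N2-N5-N3-N4-Hub: 1+7+11+9+11+14 = 53
Hub-N1-N2-N5-N4-N3-Hub: 1+7+11+18+11+4 = 52
Hub-N1-N3-N2-N4-N5-Hub: 1+5+2+9+18+7 = 42
Hub-N1-N3-N2-N5-N4-Hub: 1+5+2+11+18+14 = 51
Hub-N1-N3-N4-N2-N5-Hub: 1+5+11+9+11+7 = 44
Hub-N1-N3-N4-N5-N2-Hub: 1+5+11+18+11+6 = 52
Hub-N1-N3-N5-N2-N4-Hub: 1+5+9+11+9+14 = 49
Hub-N1-N3-N5-N4-N2-Hub: 1+5+9+18+9+6 = 48
Hub-N1-N4-N2-N3-N5-Hub: 1+16+9+2+9+7 = 44
Hub-N1-N4-N2-N5-N3-Hub: 1+16+9+11+9+4 = 50
… (46 more)
Hub-N1-N5-N4-N2-N3-Hub: 1+6+18+9+2+4 = 40  ← best
The minimum is 40.
One optimal route: Hub → N1 → N5 → N4 → N2 → N3 → Hub (or its reverse).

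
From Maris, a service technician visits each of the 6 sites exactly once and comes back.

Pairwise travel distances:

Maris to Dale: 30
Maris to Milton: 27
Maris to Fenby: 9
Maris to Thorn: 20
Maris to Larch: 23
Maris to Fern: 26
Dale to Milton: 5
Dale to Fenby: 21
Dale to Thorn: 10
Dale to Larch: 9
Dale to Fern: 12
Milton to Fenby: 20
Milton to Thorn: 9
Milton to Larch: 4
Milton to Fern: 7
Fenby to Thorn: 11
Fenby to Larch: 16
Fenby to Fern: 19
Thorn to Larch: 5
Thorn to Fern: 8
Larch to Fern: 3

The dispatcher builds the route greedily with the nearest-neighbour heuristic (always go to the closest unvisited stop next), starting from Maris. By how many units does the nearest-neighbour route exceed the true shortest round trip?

Maris: Fenby=9, Thorn=20, Larch=23, Fern=26, Milton=27, Dale=30 ⇒ Fenby
Fenby: Thorn=11, Larch=16, Fern=19, Milton=20, Dale=21 ⇒ Thorn
Thorn: Larch=5, Fern=8, Milton=9, Dale=10 ⇒ Larch
Larch: Fern=3, Milton=4, Dale=9 ⇒ Fern
Fern: Milton=7, Dale=12 ⇒ Milton
Milton: Dale=5 ⇒ Dale
NN route Maris → Fenby → Thorn → Larch → Fern → Milton → Dale → Maris costs 70.
Optimal: Maris → Fenby → Thorn → Dale → Milton → Larch → Fern → Maris costs 68 (by enumerating all 360 distinct tours).
Excess = 70 − 68 = 2.

Excess over optimum: 2.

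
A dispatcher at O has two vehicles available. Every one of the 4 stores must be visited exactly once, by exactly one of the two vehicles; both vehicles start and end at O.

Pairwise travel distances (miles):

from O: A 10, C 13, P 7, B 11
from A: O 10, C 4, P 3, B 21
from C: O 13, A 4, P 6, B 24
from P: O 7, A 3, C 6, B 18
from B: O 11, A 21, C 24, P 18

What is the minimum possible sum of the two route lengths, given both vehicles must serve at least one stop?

Try each way of splitting the stops between the two vehicles (each non-empty) and, for each split, find the best tour for each vehicle:
  {A} + {C, P, B}: 20 + 48 = 68
  {C} + {A, P, B}: 26 + 42 = 68
  {A, C} + {P, B}: 27 + 36 = 63
  {P} + {A, C, B}: 14 + 49 = 63
  {A, P} + {C, B}: 20 + 48 = 68
  {C, P} + {A, B}: 26 + 42 = 68
  … (7 splits in total)
  {A, C, P} + {B}: 27 + 22 = 49  ← best
Best: vehicle 1 O → A → C → P → O = 27; vehicle 2 O → B → O = 22; combined 49.

49 miles — the smallest possible combined total.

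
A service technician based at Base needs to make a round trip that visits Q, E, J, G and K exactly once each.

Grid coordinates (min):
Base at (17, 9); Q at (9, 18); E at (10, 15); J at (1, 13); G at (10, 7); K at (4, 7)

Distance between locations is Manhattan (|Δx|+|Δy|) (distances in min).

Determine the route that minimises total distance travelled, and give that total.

54 min — the shortest possible round trip.

Base→Q→E→J→G→K→Base: 17+4+11+15+6+15 = 68
Base→Q→E→J→K→G→Base: 17+4+11+9+6+9 = 56
Base→Q→E→G→J→K→Base: 17+4+8+15+9+15 = 68
Base→Q→E→G→K→J→Base: 17+4+8+6+9+20 = 64
Base→Q→E→K→J→G→Base: 17+4+14+9+15+9 = 68
Base→Q→E→K→G→J→Base: 17+4+14+6+15+20 = 76
Base→Q→J→E→G→K→Base: 17+13+11+8+6+15 = 70
Base→Q→J→E→K→G→Base: 17+13+11+14+6+9 = 70
Base→Q→J→G→E→K→Base: 17+13+15+8+14+15 = 82
Base→Q→J→G→K→E→Base: 17+13+15+6+14+13 = 78
Base→Q→J→K→E→G→Base: 17+13+9+14+8+9 = 70
Base→Q→J→K→G→E→Base: 17+13+9+6+8+13 = 66
Base→Q→G→E→J→K→Base: 17+12+8+11+9+15 = 72
Base→Q→G→E→K→J→Base: 17+12+8+14+9+20 = 80
… (46 more)
Base→E→Q→J→K→G→Base: 13+4+13+9+6+9 = 54  ← best
The minimum is 54.
One optimal route: Base → E → Q → J → K → G → Base (or its reverse).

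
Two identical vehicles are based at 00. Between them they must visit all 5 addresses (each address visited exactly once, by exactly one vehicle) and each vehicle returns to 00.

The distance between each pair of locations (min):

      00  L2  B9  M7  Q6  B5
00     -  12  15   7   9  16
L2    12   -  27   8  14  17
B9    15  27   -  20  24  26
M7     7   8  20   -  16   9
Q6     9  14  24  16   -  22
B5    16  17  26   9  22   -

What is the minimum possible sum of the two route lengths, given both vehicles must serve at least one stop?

Minimum combined distance: 86 min.

There are 2^4 − 1 = 15 ways to divide the 5 stops into two non-empty groups. For each, the best each vehicle can do is its own shortest tour through its group:
  {L2} + {B9, M7, Q6, B5}: 24 + 75 = 99
  {B9} + {L2, M7, Q6, B5}: 30 + 56 = 86
  {L2, B9} + {M7, Q6, B5}: 54 + 47 = 101
  {M7} + {L2, B9, Q6, B5}: 14 + 81 = 95
  {L2, M7} + {B9, Q6, B5}: 27 + 72 = 99
  {B9, M7} + {L2, Q6, B5}: 42 + 56 = 98
  … (15 splits in total)
Best: vehicle 1 00 → B9 → 00 = 30; vehicle 2 00 → M7 → B5 → L2 → Q6 → 00 = 56; combined 86.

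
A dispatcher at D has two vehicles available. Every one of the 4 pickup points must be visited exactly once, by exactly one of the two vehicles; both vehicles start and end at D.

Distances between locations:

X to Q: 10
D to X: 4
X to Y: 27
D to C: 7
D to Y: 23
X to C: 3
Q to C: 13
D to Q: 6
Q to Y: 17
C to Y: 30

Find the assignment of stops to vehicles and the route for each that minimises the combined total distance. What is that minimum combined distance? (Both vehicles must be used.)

There are 2^3 − 1 = 7 ways to divide the 4 stops into two non-empty groups. For each, the best each vehicle can do is its own shortest tour through its group:
  {X} + {Q, C, Y}: 8 + 60 = 68
  {Q} + {X, C, Y}: 12 + 60 = 72
  {X, Q} + {C, Y}: 20 + 60 = 80
  {C} + {X, Q, Y}: 14 + 54 = 68
  {X, C} + {Q, Y}: 14 + 46 = 60
  {Q, C} + {X, Y}: 26 + 54 = 80
  … (7 splits in total)
Best: vehicle 1 D → X → C → D = 14; vehicle 2 D → Q → Y → D = 46; combined 60.

Minimum combined distance: 60.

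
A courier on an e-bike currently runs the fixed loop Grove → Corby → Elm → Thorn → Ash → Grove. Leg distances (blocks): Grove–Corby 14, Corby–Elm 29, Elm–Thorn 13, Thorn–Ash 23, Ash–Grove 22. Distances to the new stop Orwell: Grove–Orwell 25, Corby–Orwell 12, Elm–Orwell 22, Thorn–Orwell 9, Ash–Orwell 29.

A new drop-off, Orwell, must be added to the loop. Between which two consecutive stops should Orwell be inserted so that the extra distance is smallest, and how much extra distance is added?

Minimum extra distance: 5 blocks, inserting Orwell between Corby and Elm.

Insertion cost between consecutive stops i–j is d(i,Orwell) + d(Orwell,j) − d(i,j):
  between Grove and Corby: 25 + 12 − 14 = 23
  between Corby and Elm: 12 + 22 − 29 = 5
  between Elm and Thorn: 22 + 9 − 13 = 18
  between Thorn and Ash: 9 + 29 − 23 = 15
  between Ash and Grove: 29 + 25 − 22 = 32
Cheapest insertion is between Corby and Elm, adding 5.
New total = 101 + 5 = 106.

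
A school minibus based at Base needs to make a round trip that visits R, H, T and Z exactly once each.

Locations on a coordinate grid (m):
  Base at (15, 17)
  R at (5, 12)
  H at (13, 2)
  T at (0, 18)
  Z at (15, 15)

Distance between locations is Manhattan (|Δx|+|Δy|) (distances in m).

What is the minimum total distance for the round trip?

Minimum total distance: 62 m.

With 4 stops there are 4!/2 = 12 distinct round trips (a route and its reverse cost the same).
Base → R → H → T → Z → Base: 15+18+29+18+2 = 82
Base → R → H → Z → T → Base: 15+18+15+18+16 = 82
Base → R → T → H → Z → Base: 15+11+29+15+2 = 72
Base → R → T → Z → H → Base: 15+11+18+15+17 = 76
Base → R → Z → H → T → Base: 15+13+15+29+16 = 88
Base → R → Z → T → H → Base: 15+13+18+29+17 = 92
Base → H → R → T → Z → Base: 17+18+11+18+2 = 66
Base → H → R → Z → T → Base: 17+18+13+18+16 = 82
Base → H → T → R → Z → Base: 17+29+11+13+2 = 72
Base → H → Z → R → T → Base: 17+15+13+11+16 = 72
Base → T → R → H → Z → Base: 16+11+18+15+2 = 62
Base → T → H → R → Z → Base: 16+29+18+13+2 = 78
The minimum is 62.
One optimal route: Base → T → R → H → Z → Base (or its reverse).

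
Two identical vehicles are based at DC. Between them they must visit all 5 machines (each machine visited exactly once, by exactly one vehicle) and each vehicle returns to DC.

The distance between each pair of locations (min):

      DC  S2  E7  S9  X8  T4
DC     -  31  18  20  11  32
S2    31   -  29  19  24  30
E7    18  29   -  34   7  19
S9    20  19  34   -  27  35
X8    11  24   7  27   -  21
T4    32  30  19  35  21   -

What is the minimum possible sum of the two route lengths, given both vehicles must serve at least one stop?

Try each way of splitting the stops between the two vehicles (each non-empty) and, for each split, find the best tour for each vehicle:
  {S2} + {E7, S9, X8, T4}: 62 + 92 = 154
  {E7} + {S2, S9, X8, T4}: 36 + 101 = 137
  {S2, E7} + {S9, X8, T4}: 78 + 87 = 165
  {S9} + {S2, E7, X8, T4}: 40 + 98 = 138
  {S2, S9} + {E7, X8, T4}: 70 + 69 = 139
  {E7, S9} + {S2, X8, T4}: 72 + 93 = 165
  … (15 splits in total)
  {X8} + {S2, E7, S9, T4}: 22 + 106 = 128  ← best
Best: vehicle 1 DC → X8 → DC = 22; vehicle 2 DC → E7 → T4 → S2 → S9 → DC = 106; combined 128.

Minimum combined distance: 128 min.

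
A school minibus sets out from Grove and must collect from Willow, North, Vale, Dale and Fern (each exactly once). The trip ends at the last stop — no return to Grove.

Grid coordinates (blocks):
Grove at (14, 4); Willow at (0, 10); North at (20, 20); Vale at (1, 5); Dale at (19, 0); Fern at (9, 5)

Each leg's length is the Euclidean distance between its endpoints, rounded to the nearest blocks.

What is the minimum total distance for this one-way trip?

Minimum one-way distance = 52 blocks.

There are 5! = 120 possible orderings.
Grove → Willow → North → Vale → Dale → Fern: 15+22+24+19+11 = 91
Grove → Willow → North → Vale → Fern → Dale: 15+22+24+8+11 = 80
Grove → Willow → North → Dale → Vale → Fern: 15+22+20+19+8 = 84
Grove → Willow → North → Dale → Fern → Vale: 15+22+20+11+8 = 76
Grove → Willow → North → Fern → Vale → Dale: 15+22+19+8+19 = 83
Grove → Willow → North → Fern → Dale → Vale: 15+22+19+11+19 = 86
Grove → Willow → Vale → North → Dale → Fern: 15+5+24+20+11 = 75
Grove → Willow → Vale → North → Fern → Dale: 15+5+24+19+11 = 74
Grove → Willow → Vale → Dale → North → Fern: 15+5+19+20+19 = 78
Grove → Willow → Vale → Dale → Fern → North: 15+5+19+11+19 = 69
Grove → Willow → Vale → Fern → North → Dale: 15+5+8+19+20 = 67
Grove → Willow → Vale → Fern → Dale → North: 15+5+8+11+20 = 59
Grove → Willow → Dale → North → Vale → Fern: 15+21+20+24+8 = 88
Grove → Willow → Dale → North → Fern → Vale: 15+21+20+19+8 = 83
… (106 more)
Grove → Dale → Fern → Vale → Willow → North: 6+11+8+5+22 = 52  ← best
The minimum is 52.
One shortest path: Grove → Dale → Fern → Vale → Willow → North.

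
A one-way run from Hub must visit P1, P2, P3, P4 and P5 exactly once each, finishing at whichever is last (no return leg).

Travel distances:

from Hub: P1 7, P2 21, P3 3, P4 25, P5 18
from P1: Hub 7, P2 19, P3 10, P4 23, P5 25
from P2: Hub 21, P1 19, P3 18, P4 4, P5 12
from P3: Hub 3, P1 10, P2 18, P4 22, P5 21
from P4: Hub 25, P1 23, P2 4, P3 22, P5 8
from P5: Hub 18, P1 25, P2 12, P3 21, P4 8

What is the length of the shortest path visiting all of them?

Shortest open route: 44.

There are 5! = 120 possible orderings.
Hub - P1 - P2 - P3 - P4 - P5: 7+19+18+22+8 = 74
Hub - P1 - P2 - P3 - P5 - P4: 7+19+18+21+8 = 73
Hub - P1 - P2 - P4 - P3 - P5: 7+19+4+22+21 = 73
Hub - P1 - P2 - P4 - P5 - P3: 7+19+4+8+21 = 59
Hub - P1 - P2 - P5 - P3 - P4: 7+19+12+21+22 = 81
Hub - P1 - P2 - P5 - P4 - P3: 7+19+12+8+22 = 68
Hub - P1 - P3 - P2 - P4 - P5: 7+10+18+4+8 = 47
Hub - P1 - P3 - P2 - P5 - P4: 7+10+18+12+8 = 55
Hub - P1 - P3 - P4 - P2 - P5: 7+10+22+4+12 = 55
Hub - P1 - P3 - P4 - P5 - P2: 7+10+22+8+12 = 59
Hub - P1 - P3 - P5 - P2 - P4: 7+10+21+12+4 = 54
Hub - P1 - P3 - P5 - P4 - P2: 7+10+21+8+4 = 50
Hub - P1 - P4 - P2 - P3 - P5: 7+23+4+18+21 = 73
Hub - P1 - P4 - P2 - P5 - P3: 7+23+4+12+21 = 67
… (106 more)
Hub - P3 - P1 - P2 - P4 - P5: 3+10+19+4+8 = 44  ← best
The minimum is 44.
One shortest path: Hub → P3 → P1 → P2 → P4 → P5.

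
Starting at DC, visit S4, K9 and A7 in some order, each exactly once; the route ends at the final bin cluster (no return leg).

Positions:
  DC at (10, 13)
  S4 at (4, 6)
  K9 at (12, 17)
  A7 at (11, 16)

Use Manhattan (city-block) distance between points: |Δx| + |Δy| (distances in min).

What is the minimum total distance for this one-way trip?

Minimum one-way distance = 25 min.

There are 3! = 6 possible orderings.
DC→S4→K9→A7: 13+19+2 = 34
DC→S4→A7→K9: 13+17+2 = 32
DC→K9→S4→A7: 6+19+17 = 42
DC→K9→A7→S4: 6+2+17 = 25
DC→A7→S4→K9: 4+17+19 = 40
DC→A7→K9→S4: 4+2+19 = 25
The minimum is 25.
One shortest path: DC → K9 → A7 → S4.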